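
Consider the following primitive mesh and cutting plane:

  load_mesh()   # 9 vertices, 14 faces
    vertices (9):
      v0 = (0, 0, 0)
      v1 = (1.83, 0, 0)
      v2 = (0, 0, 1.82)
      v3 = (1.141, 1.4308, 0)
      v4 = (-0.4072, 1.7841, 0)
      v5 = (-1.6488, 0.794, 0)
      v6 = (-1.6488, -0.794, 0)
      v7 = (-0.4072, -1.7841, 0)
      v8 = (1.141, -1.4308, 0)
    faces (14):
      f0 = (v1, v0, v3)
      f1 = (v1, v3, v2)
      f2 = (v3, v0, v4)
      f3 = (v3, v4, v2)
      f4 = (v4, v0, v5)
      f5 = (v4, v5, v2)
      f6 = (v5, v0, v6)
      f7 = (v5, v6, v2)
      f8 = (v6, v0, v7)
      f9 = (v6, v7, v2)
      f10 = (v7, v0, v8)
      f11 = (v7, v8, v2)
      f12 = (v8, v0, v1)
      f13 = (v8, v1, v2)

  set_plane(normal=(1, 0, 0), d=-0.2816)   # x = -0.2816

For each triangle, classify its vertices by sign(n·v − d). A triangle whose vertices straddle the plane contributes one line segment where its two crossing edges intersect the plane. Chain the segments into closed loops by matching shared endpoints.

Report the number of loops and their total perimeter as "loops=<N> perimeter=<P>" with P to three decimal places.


Straddling triangles (10 of 14):
  (v3,v0,v4) [++-] → (-0.2816, 1.2338, 0)–(-0.2816, 1.75544, 0)  len=0.5216
  (v3,v4,v2) [+-+] → (-0.2816, 1.75544, 0)–(-0.2816, 1.2338, 0.561375)  len=0.7663
  (v4,v0,v5) [-+-] → (-0.2816, 1.2338, 0)–(-0.2816, 0.135608, 0)  len=1.0982
  (v4,v5,v2) [--+] → (-0.2816, 0.135608, 1.50916)–(-0.2816, 1.2338, 0.561375)  len=1.4506
  (v5,v0,v6) [-+-] → (-0.2816, 0.135608, 0)–(-0.2816, -0.135608, 0)  len=0.2712
  (v5,v6,v2) [--+] → (-0.2816, -0.135608, 1.50916)–(-0.2816, 0.135608, 1.50916)  len=0.2712
  (v6,v0,v7) [-+-] → (-0.2816, -0.135608, 0)–(-0.2816, -1.2338, 0)  len=1.0982
  (v6,v7,v2) [--+] → (-0.2816, -1.2338, 0.561375)–(-0.2816, -0.135608, 1.50916)  len=1.4506
  (v7,v0,v8) [-++] → (-0.2816, -1.2338, 0)–(-0.2816, -1.75544, 0)  len=0.5216
  (v7,v8,v2) [-++] → (-0.2816, -1.75544, 0)–(-0.2816, -1.2338, 0.561375)  len=0.7663

Chained into 1 loop(s):
  loop 1: 10 segments, perimeter = 8.2160
Total perimeter = 8.216

loops=1 perimeter=8.216


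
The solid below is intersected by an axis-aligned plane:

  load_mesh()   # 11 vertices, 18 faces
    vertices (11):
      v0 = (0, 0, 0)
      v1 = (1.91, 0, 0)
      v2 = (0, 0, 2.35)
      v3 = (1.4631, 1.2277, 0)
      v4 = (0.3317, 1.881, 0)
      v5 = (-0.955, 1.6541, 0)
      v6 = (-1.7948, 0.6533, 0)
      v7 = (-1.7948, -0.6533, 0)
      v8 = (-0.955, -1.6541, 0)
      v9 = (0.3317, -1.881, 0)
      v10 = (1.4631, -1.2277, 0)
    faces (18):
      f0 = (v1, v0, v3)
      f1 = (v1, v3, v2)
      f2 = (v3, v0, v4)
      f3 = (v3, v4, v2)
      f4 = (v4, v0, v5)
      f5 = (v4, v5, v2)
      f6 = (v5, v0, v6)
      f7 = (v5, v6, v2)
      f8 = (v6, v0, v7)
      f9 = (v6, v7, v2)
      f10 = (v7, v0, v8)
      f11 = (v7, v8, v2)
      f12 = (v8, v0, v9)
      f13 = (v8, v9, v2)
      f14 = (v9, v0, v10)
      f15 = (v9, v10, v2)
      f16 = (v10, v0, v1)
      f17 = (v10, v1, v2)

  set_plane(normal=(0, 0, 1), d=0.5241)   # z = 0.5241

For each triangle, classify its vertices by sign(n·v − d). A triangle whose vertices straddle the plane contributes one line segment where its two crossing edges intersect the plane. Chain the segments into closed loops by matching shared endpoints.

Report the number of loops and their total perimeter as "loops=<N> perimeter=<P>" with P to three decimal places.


Straddling triangles (9 of 18):
  (v1,v3,v2) [--+] → (1.1368, 0.953897, 0.5241)–(1.48403, 0, 0.5241)  len=1.0151
  (v3,v4,v2) [--+] → (0.257724, 1.4615, 0.5241)–(1.1368, 0.953897, 0.5241)  len=1.0151
  (v4,v5,v2) [--+] → (-0.742015, 1.2852, 0.5241)–(0.257724, 1.4615, 0.5241)  len=1.0152
  (v5,v6,v2) [--+] → (-1.39452, 0.5076, 0.5241)–(-0.742015, 1.2852, 0.5241)  len=1.0151
  (v6,v7,v2) [--+] → (-1.39452, -0.5076, 0.5241)–(-1.39452, 0.5076, 0.5241)  len=1.0152
  (v7,v8,v2) [--+] → (-0.742015, -1.2852, 0.5241)–(-1.39452, -0.5076, 0.5241)  len=1.0151
  (v8,v9,v2) [--+] → (0.257724, -1.4615, 0.5241)–(-0.742015, -1.2852, 0.5241)  len=1.0152
  (v9,v10,v2) [--+] → (1.1368, -0.953897, 0.5241)–(0.257724, -1.4615, 0.5241)  len=1.0151
  (v10,v1,v2) [--+] → (1.48403, 0, 0.5241)–(1.1368, -0.953897, 0.5241)  len=1.0151

Chained into 1 loop(s):
  loop 1: 9 segments, perimeter = 9.1362
Total perimeter = 9.136

loops=1 perimeter=9.136


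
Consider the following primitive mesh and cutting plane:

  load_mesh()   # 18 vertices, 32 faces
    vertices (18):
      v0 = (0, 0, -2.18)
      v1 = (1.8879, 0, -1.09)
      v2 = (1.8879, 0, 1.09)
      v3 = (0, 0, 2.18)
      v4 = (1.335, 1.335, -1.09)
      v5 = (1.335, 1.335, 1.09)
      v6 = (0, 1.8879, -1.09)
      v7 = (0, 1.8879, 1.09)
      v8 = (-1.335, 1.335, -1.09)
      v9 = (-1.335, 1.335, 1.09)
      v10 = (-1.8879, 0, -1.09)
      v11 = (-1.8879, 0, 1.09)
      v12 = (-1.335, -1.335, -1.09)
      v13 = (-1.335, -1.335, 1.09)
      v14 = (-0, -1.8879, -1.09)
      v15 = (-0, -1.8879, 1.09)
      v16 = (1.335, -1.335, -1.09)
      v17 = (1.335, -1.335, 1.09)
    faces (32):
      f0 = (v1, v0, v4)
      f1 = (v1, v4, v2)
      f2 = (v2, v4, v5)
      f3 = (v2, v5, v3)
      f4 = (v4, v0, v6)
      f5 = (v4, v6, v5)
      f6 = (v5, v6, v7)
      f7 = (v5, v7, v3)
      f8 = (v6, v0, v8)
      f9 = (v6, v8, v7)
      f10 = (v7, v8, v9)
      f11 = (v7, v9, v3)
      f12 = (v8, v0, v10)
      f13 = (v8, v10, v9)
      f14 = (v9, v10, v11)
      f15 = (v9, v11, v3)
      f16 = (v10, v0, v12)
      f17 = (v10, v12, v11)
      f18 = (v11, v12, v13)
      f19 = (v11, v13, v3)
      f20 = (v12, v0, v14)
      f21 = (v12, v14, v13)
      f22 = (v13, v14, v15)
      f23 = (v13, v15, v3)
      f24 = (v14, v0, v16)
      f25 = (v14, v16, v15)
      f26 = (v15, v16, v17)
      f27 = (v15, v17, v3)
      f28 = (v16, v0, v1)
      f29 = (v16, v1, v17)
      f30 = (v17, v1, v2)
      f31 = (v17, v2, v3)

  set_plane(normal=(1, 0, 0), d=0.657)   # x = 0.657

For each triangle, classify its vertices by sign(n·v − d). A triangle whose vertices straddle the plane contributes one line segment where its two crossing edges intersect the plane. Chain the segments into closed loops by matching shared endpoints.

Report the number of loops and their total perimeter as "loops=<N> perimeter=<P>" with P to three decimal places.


Straddling triangles (12 of 32):
  (v1,v0,v4) [+-+] → (0.657, 0, -1.80067)–(0.657, 0.657, -1.64357)  len=0.6755
  (v2,v5,v3) [++-] → (0.657, 0.657, 1.64357)–(0.657, 0, 1.80067)  len=0.6755
  (v4,v0,v6) [+--] → (0.657, 0.657, -1.64357)–(0.657, 1.6158, -1.09)  len=1.1071
  (v4,v6,v5) [+-+] → (0.657, 1.6158, -1.09)–(0.657, 1.6158, -0.0171461)  len=1.0729
  (v5,v6,v7) [+--] → (0.657, 1.6158, -0.0171461)–(0.657, 1.6158, 1.09)  len=1.1071
  (v5,v7,v3) [+--] → (0.657, 1.6158, 1.09)–(0.657, 0.657, 1.64357)  len=1.1071
  (v14,v0,v16) [--+] → (0.657, -0.657, -1.64357)–(0.657, -1.6158, -1.09)  len=1.1071
  (v14,v16,v15) [-+-] → (0.657, -1.6158, -1.09)–(0.657, -1.6158, 0.0171461)  len=1.1071
  (v15,v16,v17) [-++] → (0.657, -1.6158, 0.0171461)–(0.657, -1.6158, 1.09)  len=1.0729
  (v15,v17,v3) [-+-] → (0.657, -1.6158, 1.09)–(0.657, -0.657, 1.64357)  len=1.1071
  (v16,v0,v1) [+-+] → (0.657, -0.657, -1.64357)–(0.657, 0, -1.80067)  len=0.6755
  (v17,v2,v3) [++-] → (0.657, 0, 1.80067)–(0.657, -0.657, 1.64357)  len=0.6755

Chained into 1 loop(s):
  loop 1: 12 segments, perimeter = 11.4906
Total perimeter = 11.491

loops=1 perimeter=11.491


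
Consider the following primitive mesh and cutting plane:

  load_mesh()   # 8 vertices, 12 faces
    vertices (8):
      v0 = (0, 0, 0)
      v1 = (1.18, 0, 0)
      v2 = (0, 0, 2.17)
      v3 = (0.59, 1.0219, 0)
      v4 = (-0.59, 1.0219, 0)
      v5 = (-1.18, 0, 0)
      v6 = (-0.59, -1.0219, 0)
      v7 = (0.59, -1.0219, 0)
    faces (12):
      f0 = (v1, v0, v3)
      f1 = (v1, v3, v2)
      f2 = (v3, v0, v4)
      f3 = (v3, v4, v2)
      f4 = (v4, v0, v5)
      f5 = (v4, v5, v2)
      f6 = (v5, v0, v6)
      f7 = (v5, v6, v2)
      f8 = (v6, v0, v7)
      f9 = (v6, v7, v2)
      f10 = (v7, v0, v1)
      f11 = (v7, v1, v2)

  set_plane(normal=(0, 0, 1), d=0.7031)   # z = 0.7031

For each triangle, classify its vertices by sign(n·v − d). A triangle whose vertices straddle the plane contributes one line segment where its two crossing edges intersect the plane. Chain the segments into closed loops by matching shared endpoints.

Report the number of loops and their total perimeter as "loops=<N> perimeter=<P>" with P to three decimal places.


Straddling triangles (6 of 12):
  (v1,v3,v2) [--+] → (0.398835, 0.690795, 0.7031)–(0.797669, 0, 0.7031)  len=0.7977
  (v3,v4,v2) [--+] → (-0.398835, 0.690795, 0.7031)–(0.398835, 0.690795, 0.7031)  len=0.7977
  (v4,v5,v2) [--+] → (-0.797669, 0, 0.7031)–(-0.398835, 0.690795, 0.7031)  len=0.7977
  (v5,v6,v2) [--+] → (-0.398835, -0.690795, 0.7031)–(-0.797669, 0, 0.7031)  len=0.7977
  (v6,v7,v2) [--+] → (0.398835, -0.690795, 0.7031)–(-0.398835, -0.690795, 0.7031)  len=0.7977
  (v7,v1,v2) [--+] → (0.797669, 0, 0.7031)–(0.398835, -0.690795, 0.7031)  len=0.7977

Chained into 1 loop(s):
  loop 1: 6 segments, perimeter = 4.7860
Total perimeter = 4.786

loops=1 perimeter=4.786


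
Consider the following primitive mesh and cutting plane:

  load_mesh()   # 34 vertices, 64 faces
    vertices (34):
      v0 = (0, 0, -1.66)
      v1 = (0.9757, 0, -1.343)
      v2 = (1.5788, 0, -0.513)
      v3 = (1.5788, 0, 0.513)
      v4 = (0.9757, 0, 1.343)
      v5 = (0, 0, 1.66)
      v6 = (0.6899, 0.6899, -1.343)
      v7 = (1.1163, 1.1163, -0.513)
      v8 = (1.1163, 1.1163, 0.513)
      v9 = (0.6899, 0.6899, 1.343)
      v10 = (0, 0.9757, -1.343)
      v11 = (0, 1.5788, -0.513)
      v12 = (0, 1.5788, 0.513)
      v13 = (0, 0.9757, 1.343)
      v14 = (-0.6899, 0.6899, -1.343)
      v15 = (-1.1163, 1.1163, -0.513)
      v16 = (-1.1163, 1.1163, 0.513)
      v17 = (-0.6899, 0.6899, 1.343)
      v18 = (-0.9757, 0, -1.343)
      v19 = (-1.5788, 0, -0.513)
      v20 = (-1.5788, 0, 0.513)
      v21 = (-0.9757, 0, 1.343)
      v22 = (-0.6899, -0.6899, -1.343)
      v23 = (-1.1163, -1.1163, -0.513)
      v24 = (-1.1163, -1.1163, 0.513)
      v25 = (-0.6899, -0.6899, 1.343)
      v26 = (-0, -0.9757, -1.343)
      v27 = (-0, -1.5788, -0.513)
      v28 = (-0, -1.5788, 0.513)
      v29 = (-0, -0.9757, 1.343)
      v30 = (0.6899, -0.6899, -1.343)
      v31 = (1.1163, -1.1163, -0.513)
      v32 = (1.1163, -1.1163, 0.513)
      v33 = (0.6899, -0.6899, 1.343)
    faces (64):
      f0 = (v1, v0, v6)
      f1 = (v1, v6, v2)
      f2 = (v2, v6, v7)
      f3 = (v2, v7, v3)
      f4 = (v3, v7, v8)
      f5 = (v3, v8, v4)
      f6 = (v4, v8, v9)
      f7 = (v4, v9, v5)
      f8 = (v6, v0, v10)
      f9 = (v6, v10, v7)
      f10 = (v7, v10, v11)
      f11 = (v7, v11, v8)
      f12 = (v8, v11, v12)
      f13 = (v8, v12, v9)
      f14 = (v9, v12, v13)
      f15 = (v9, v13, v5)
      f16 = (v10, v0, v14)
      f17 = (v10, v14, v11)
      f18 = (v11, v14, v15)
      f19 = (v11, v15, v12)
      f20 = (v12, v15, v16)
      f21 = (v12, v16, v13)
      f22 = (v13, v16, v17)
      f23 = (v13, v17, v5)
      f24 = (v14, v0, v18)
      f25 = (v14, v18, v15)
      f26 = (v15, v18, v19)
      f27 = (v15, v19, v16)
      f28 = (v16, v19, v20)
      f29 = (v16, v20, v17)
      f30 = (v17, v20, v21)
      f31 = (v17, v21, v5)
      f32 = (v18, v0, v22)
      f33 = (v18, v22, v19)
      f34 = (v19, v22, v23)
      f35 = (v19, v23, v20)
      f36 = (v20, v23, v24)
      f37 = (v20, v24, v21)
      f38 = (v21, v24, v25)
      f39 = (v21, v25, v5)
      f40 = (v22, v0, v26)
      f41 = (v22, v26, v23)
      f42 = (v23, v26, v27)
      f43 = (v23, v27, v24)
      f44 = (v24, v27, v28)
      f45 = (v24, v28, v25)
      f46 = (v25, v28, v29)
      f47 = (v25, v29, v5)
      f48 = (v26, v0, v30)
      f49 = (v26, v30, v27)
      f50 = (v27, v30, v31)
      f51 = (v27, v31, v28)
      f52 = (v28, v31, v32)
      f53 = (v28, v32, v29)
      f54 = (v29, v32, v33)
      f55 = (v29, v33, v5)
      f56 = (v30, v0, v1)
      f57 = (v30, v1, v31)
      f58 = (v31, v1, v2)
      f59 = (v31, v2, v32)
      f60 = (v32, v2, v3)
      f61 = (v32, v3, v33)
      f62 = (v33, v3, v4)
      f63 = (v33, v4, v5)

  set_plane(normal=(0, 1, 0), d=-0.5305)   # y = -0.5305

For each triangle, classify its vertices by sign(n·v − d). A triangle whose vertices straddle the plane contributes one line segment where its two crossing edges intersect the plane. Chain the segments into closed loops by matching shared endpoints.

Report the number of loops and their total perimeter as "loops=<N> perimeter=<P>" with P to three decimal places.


Straddling triangles (20 of 64):
  (v18,v0,v22) [++-] → (-0.5305, -0.5305, -1.41624)–(-0.755934, -0.5305, -1.343)  len=0.2370
  (v18,v22,v19) [+-+] → (-0.755934, -0.5305, -1.343)–(-0.895279, -0.5305, -1.15123)  len=0.2371
  (v19,v22,v23) [+--] → (-0.895279, -0.5305, -1.15123)–(-1.35901, -0.5305, -0.513)  len=0.7889
  (v19,v23,v20) [+-+] → (-1.35901, -0.5305, -0.513)–(-1.35901, -0.5305, 0.0254133)  len=0.5384
  (v20,v23,v24) [+--] → (-1.35901, -0.5305, 0.0254133)–(-1.35901, -0.5305, 0.513)  len=0.4876
  (v20,v24,v21) [+-+] → (-1.35901, -0.5305, 0.513)–(-1.04252, -0.5305, 0.948559)  len=0.5384
  (v21,v24,v25) [+--] → (-1.04252, -0.5305, 0.948559)–(-0.755934, -0.5305, 1.343)  len=0.4876
  (v21,v25,v5) [+-+] → (-0.755934, -0.5305, 1.343)–(-0.5305, -0.5305, 1.41624)  len=0.2370
  (v22,v0,v26) [-+-] → (-0.5305, -0.5305, -1.41624)–(0, -0.5305, -1.48764)  len=0.5353
  (v25,v29,v5) [--+] → (0, -0.5305, 1.48764)–(-0.5305, -0.5305, 1.41624)  len=0.5353
  (v26,v0,v30) [-+-] → (0, -0.5305, -1.48764)–(0.5305, -0.5305, -1.41624)  len=0.5353
  (v29,v33,v5) [--+] → (0.5305, -0.5305, 1.41624)–(0, -0.5305, 1.48764)  len=0.5353
  (v30,v0,v1) [-++] → (0.5305, -0.5305, -1.41624)–(0.755934, -0.5305, -1.343)  len=0.2370
  (v30,v1,v31) [-+-] → (0.755934, -0.5305, -1.343)–(1.04252, -0.5305, -0.948559)  len=0.4876
  (v31,v1,v2) [-++] → (1.04252, -0.5305, -0.948559)–(1.35901, -0.5305, -0.513)  len=0.5384
  (v31,v2,v32) [-+-] → (1.35901, -0.5305, -0.513)–(1.35901, -0.5305, -0.0254133)  len=0.4876
  (v32,v2,v3) [-++] → (1.35901, -0.5305, -0.0254133)–(1.35901, -0.5305, 0.513)  len=0.5384
  (v32,v3,v33) [-+-] → (1.35901, -0.5305, 0.513)–(0.895279, -0.5305, 1.15123)  len=0.7889
  (v33,v3,v4) [-++] → (0.895279, -0.5305, 1.15123)–(0.755934, -0.5305, 1.343)  len=0.2371
  (v33,v4,v5) [-++] → (0.755934, -0.5305, 1.343)–(0.5305, -0.5305, 1.41624)  len=0.2370

Chained into 1 loop(s):
  loop 1: 20 segments, perimeter = 9.2451
Total perimeter = 9.245

loops=1 perimeter=9.245


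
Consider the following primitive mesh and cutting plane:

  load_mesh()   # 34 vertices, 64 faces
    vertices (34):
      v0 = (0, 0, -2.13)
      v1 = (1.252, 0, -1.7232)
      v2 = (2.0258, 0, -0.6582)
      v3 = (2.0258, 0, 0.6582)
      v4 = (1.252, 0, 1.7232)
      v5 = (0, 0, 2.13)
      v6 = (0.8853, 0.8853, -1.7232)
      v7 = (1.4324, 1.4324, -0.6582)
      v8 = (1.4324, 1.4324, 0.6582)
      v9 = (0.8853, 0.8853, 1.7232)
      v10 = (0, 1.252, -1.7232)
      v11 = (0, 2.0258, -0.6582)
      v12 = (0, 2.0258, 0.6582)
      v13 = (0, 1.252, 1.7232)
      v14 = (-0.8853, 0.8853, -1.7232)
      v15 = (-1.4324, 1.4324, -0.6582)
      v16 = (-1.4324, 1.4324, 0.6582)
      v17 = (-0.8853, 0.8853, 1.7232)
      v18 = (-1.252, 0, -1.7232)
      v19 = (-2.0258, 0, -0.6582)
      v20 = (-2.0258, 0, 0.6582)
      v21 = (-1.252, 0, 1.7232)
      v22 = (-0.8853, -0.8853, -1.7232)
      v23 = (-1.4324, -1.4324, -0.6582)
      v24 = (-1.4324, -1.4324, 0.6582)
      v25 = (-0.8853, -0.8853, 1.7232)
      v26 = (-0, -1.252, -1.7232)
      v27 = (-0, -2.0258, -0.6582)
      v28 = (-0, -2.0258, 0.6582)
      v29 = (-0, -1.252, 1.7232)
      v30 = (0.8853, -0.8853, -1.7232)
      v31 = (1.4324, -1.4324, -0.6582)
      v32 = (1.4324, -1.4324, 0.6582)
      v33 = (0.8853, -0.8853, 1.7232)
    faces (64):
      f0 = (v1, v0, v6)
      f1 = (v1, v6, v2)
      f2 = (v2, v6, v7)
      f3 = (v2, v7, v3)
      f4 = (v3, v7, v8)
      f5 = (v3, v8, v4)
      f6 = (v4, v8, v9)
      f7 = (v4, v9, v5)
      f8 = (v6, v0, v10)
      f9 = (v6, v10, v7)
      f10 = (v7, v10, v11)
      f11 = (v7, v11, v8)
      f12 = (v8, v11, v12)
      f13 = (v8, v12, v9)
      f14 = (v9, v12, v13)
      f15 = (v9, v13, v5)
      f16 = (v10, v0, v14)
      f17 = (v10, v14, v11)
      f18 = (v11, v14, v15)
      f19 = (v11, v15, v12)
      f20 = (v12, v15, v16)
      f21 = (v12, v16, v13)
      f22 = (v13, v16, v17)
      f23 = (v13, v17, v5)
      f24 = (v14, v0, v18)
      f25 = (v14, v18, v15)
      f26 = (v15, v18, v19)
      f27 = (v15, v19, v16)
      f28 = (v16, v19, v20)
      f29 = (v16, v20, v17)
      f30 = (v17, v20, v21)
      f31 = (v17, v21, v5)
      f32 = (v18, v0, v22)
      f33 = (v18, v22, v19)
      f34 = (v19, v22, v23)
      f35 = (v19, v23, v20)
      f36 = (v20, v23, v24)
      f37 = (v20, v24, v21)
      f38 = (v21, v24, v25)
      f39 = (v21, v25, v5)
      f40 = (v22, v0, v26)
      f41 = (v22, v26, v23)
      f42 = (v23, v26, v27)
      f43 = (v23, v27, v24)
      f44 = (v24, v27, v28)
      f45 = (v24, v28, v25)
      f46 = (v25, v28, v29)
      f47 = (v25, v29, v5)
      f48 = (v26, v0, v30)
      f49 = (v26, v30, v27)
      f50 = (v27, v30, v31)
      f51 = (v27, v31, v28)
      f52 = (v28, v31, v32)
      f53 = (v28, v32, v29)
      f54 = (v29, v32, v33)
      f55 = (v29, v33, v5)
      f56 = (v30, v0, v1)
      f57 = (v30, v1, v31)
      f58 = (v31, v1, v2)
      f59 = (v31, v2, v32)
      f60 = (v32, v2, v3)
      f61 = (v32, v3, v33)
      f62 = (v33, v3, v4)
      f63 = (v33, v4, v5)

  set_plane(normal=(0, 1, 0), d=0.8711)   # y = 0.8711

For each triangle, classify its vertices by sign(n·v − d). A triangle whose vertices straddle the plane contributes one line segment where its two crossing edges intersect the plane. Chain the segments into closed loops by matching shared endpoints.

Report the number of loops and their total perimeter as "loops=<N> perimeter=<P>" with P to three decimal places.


loops=1 perimeter=11.499

Straddling triangles (20 of 64):
  (v1,v0,v6) [--+] → (0.8711, 0.8711, -1.72972)–(0.891182, 0.8711, -1.7232)  len=0.0211
  (v1,v6,v2) [-+-] → (0.891182, 0.8711, -1.7232)–(0.903593, 0.8711, -1.70612)  len=0.0211
  (v2,v6,v7) [-++] → (0.903593, 0.8711, -1.70612)–(1.66493, 0.8711, -0.6582)  len=1.2953
  (v2,v7,v3) [-+-] → (1.66493, 0.8711, -0.6582)–(1.66493, 0.8711, -0.142356)  len=0.5158
  (v3,v7,v8) [-++] → (1.66493, 0.8711, -0.142356)–(1.66493, 0.8711, 0.6582)  len=0.8006
  (v3,v8,v4) [-+-] → (1.66493, 0.8711, 0.6582)–(1.36171, 0.8711, 1.07553)  len=0.5159
  (v4,v8,v9) [-++] → (1.36171, 0.8711, 1.07553)–(0.891182, 0.8711, 1.7232)  len=0.8005
  (v4,v9,v5) [-+-] → (0.891182, 0.8711, 1.7232)–(0.8711, 0.8711, 1.72972)  len=0.0211
  (v6,v0,v10) [+-+] → (0.8711, 0.8711, -1.72972)–(0, 0.8711, -1.84696)  len=0.8790
  (v9,v13,v5) [++-] → (0, 0.8711, 1.84696)–(0.8711, 0.8711, 1.72972)  len=0.8790
  (v10,v0,v14) [+-+] → (0, 0.8711, -1.84696)–(-0.8711, 0.8711, -1.72972)  len=0.8790
  (v13,v17,v5) [++-] → (-0.8711, 0.8711, 1.72972)–(0, 0.8711, 1.84696)  len=0.8790
  (v14,v0,v18) [+--] → (-0.8711, 0.8711, -1.72972)–(-0.891182, 0.8711, -1.7232)  len=0.0211
  (v14,v18,v15) [+-+] → (-0.891182, 0.8711, -1.7232)–(-1.36171, 0.8711, -1.07553)  len=0.8005
  (v15,v18,v19) [+--] → (-1.36171, 0.8711, -1.07553)–(-1.66493, 0.8711, -0.6582)  len=0.5159
  (v15,v19,v16) [+-+] → (-1.66493, 0.8711, -0.6582)–(-1.66493, 0.8711, 0.142356)  len=0.8006
  (v16,v19,v20) [+--] → (-1.66493, 0.8711, 0.142356)–(-1.66493, 0.8711, 0.6582)  len=0.5158
  (v16,v20,v17) [+-+] → (-1.66493, 0.8711, 0.6582)–(-0.903593, 0.8711, 1.70612)  len=1.2953
  (v17,v20,v21) [+--] → (-0.903593, 0.8711, 1.70612)–(-0.891182, 0.8711, 1.7232)  len=0.0211
  (v17,v21,v5) [+--] → (-0.891182, 0.8711, 1.7232)–(-0.8711, 0.8711, 1.72972)  len=0.0211

Chained into 1 loop(s):
  loop 1: 20 segments, perimeter = 11.4987
Total perimeter = 11.499


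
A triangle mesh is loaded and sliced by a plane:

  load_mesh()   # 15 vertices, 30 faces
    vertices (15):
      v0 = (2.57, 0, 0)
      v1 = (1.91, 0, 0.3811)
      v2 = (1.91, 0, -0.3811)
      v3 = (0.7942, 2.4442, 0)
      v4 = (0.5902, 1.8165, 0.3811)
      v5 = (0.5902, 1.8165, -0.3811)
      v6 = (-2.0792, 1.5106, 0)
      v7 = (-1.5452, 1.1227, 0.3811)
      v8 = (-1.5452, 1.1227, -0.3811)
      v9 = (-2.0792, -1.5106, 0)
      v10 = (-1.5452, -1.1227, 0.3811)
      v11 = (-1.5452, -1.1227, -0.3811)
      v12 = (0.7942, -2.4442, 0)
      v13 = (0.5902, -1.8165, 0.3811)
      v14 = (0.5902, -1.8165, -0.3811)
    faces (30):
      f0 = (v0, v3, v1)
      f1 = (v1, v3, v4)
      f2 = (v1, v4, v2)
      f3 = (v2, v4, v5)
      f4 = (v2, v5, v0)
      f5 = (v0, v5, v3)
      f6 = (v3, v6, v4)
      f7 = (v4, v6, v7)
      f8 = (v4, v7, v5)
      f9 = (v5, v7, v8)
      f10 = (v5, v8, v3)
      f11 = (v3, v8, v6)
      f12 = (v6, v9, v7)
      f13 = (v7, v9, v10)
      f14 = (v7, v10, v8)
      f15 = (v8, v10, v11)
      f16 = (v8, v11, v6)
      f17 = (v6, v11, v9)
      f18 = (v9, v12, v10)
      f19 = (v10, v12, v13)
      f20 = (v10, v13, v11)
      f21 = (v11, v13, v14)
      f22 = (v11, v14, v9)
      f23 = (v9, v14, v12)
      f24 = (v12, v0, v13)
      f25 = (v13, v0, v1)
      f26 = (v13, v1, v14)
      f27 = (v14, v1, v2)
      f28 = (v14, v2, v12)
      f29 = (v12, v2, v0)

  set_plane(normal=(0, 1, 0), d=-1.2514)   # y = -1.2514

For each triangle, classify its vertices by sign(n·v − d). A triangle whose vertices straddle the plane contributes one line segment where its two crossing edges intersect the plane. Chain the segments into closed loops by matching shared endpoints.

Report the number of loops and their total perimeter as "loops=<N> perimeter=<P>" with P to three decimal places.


Straddling triangles (14 of 30):
  (v6,v9,v7) [+-+] → (-2.0792, -1.2514, 0)–(-2.02664, -1.2514, 0.0375123)  len=0.0646
  (v7,v9,v10) [+-+] → (-2.02664, -1.2514, 0.0375123)–(-1.72237, -1.2514, 0.254656)  len=0.3738
  (v6,v11,v9) [++-] → (-1.72237, -1.2514, -0.254656)–(-2.0792, -1.2514, 0)  len=0.4384
  (v9,v12,v10) [--+] → (-1.31737, -1.2514, 0.343985)–(-1.72237, -1.2514, 0.254656)  len=0.4147
  (v10,v12,v13) [+--] → (-1.31737, -1.2514, 0.343985)–(-1.14908, -1.2514, 0.3811)  len=0.1723
  (v10,v13,v11) [+-+] → (-1.14908, -1.2514, 0.3811)–(-1.14908, -1.2514, -0.239712)  len=0.6208
  (v11,v13,v14) [+--] → (-1.14908, -1.2514, -0.239712)–(-1.14908, -1.2514, -0.3811)  len=0.1414
  (v11,v14,v9) [+--] → (-1.14908, -1.2514, -0.3811)–(-1.72237, -1.2514, -0.254656)  len=0.5871
  (v12,v0,v13) [-+-] → (1.66081, -1.2514, 0)–(1.2061, -1.2514, 0.262543)  len=0.5251
  (v13,v0,v1) [-++] → (1.2061, -1.2514, 0.262543)–(1.00078, -1.2514, 0.3811)  len=0.2371
  (v13,v1,v14) [-+-] → (1.00078, -1.2514, 0.3811)–(1.00078, -1.2514, -0.143985)  len=0.5251
  (v14,v1,v2) [-++] → (1.00078, -1.2514, -0.143985)–(1.00078, -1.2514, -0.3811)  len=0.2371
  (v14,v2,v12) [-+-] → (1.00078, -1.2514, -0.3811)–(1.33872, -1.2514, -0.185982)  len=0.3902
  (v12,v2,v0) [-++] → (1.33872, -1.2514, -0.185982)–(1.66081, -1.2514, 0)  len=0.3719

Chained into 2 loop(s):
  loop 1: 8 segments, perimeter = 2.8131
  loop 2: 6 segments, perimeter = 2.2865
Total perimeter = 5.100

loops=2 perimeter=5.100


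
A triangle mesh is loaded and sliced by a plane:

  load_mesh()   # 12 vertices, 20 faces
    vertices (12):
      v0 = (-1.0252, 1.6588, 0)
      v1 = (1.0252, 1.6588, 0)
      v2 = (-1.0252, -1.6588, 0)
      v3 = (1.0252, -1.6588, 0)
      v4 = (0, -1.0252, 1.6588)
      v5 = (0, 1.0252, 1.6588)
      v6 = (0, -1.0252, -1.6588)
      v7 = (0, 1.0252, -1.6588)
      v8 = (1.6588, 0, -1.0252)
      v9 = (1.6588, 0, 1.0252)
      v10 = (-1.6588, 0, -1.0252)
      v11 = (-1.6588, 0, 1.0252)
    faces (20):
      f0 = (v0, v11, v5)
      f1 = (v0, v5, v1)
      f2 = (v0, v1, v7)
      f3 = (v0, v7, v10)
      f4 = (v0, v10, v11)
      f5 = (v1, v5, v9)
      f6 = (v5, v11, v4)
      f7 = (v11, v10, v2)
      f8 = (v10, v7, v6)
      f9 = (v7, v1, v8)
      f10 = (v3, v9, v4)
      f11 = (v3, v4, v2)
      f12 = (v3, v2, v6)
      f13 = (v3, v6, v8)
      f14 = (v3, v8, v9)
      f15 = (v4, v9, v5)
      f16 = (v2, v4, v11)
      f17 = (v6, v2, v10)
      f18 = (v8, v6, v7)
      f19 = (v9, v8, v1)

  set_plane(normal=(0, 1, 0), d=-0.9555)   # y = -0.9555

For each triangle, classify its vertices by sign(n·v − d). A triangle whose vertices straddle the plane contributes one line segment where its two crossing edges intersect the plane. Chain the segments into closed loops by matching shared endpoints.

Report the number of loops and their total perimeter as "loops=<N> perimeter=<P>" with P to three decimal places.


Straddling triangles (10 of 20):
  (v5,v11,v4) [++-] → (-0.112776, -0.9555, 1.61572)–(0, -0.9555, 1.6588)  len=0.1207
  (v11,v10,v2) [++-] → (-1.29383, -0.9555, -0.434666)–(-1.29383, -0.9555, 0.434666)  len=0.8693
  (v10,v7,v6) [++-] → (0, -0.9555, -1.6588)–(-0.112776, -0.9555, -1.61572)  len=0.1207
  (v3,v9,v4) [-+-] → (1.29383, -0.9555, 0.434666)–(0.112776, -0.9555, 1.61572)  len=1.6703
  (v3,v6,v8) [--+] → (0.112776, -0.9555, -1.61572)–(1.29383, -0.9555, -0.434666)  len=1.6703
  (v3,v8,v9) [-++] → (1.29383, -0.9555, -0.434666)–(1.29383, -0.9555, 0.434666)  len=0.8693
  (v4,v9,v5) [-++] → (0.112776, -0.9555, 1.61572)–(0, -0.9555, 1.6588)  len=0.1207
  (v2,v4,v11) [--+] → (-0.112776, -0.9555, 1.61572)–(-1.29383, -0.9555, 0.434666)  len=1.6703
  (v6,v2,v10) [--+] → (-1.29383, -0.9555, -0.434666)–(-0.112776, -0.9555, -1.61572)  len=1.6703
  (v8,v6,v7) [+-+] → (0.112776, -0.9555, -1.61572)–(0, -0.9555, -1.6588)  len=0.1207

Chained into 1 loop(s):
  loop 1: 10 segments, perimeter = 8.9026
Total perimeter = 8.903

loops=1 perimeter=8.903


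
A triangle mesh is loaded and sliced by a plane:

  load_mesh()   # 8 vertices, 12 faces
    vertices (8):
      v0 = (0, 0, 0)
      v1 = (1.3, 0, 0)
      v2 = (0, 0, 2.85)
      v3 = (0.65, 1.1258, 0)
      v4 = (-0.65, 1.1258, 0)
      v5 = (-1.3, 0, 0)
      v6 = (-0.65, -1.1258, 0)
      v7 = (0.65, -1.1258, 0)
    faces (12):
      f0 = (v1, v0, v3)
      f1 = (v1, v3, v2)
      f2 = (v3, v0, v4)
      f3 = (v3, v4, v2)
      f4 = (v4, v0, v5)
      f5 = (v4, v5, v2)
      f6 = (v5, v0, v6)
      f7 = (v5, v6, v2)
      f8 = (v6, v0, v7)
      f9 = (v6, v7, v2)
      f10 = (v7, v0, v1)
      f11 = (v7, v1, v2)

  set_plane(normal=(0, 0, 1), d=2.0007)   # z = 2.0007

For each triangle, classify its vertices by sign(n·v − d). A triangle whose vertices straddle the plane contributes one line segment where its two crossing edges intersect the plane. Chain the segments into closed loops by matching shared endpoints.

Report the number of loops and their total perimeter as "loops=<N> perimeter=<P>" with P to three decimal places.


loops=1 perimeter=2.324

Straddling triangles (6 of 12):
  (v1,v3,v2) [--+] → (0.1937, 0.335488, 2.0007)–(0.3874, 0, 2.0007)  len=0.3874
  (v3,v4,v2) [--+] → (-0.1937, 0.335488, 2.0007)–(0.1937, 0.335488, 2.0007)  len=0.3874
  (v4,v5,v2) [--+] → (-0.3874, 0, 2.0007)–(-0.1937, 0.335488, 2.0007)  len=0.3874
  (v5,v6,v2) [--+] → (-0.1937, -0.335488, 2.0007)–(-0.3874, 0, 2.0007)  len=0.3874
  (v6,v7,v2) [--+] → (0.1937, -0.335488, 2.0007)–(-0.1937, -0.335488, 2.0007)  len=0.3874
  (v7,v1,v2) [--+] → (0.3874, 0, 2.0007)–(0.1937, -0.335488, 2.0007)  len=0.3874

Chained into 1 loop(s):
  loop 1: 6 segments, perimeter = 2.3244
Total perimeter = 2.324


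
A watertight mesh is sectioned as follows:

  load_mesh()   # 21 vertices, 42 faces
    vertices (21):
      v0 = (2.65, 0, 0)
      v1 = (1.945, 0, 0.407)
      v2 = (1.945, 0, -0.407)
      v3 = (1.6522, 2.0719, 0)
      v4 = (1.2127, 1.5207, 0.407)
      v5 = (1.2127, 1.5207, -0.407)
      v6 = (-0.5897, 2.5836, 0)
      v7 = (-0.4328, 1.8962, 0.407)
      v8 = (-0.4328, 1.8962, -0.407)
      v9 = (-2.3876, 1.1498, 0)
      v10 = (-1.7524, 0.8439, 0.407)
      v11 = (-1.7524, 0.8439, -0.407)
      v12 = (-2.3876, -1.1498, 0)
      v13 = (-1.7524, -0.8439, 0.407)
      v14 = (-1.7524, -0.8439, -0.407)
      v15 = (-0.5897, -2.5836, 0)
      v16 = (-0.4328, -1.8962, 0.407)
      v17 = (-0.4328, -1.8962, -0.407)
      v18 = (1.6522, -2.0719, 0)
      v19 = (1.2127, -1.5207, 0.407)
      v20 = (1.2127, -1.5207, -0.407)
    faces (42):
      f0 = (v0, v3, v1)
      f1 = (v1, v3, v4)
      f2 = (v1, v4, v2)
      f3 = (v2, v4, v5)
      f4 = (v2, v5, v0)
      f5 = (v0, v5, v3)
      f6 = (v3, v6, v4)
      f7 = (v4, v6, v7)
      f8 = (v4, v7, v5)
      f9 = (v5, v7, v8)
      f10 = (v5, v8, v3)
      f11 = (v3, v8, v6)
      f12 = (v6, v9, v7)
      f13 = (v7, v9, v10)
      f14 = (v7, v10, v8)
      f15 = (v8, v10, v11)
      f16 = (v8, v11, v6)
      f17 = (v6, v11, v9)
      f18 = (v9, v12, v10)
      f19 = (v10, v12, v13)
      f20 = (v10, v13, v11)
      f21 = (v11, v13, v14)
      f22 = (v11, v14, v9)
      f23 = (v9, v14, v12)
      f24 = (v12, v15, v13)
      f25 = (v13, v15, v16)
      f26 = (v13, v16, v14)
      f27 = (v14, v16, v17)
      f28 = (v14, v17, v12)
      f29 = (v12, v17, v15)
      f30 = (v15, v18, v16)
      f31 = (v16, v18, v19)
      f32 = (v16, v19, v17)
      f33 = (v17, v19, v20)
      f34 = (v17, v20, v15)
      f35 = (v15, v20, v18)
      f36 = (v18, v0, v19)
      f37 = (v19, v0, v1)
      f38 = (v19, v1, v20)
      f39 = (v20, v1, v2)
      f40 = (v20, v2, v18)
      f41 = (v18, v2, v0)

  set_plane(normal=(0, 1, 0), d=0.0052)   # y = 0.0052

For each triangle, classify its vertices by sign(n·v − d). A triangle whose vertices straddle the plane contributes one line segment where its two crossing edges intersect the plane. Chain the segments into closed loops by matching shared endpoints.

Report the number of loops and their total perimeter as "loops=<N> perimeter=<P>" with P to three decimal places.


Straddling triangles (12 of 42):
  (v0,v3,v1) [-+-] → (2.6475, 0.0052, 0)–(1.94427, 0.0052, 0.405979)  len=0.8120
  (v1,v3,v4) [-++] → (1.94427, 0.0052, 0.405979)–(1.9425, 0.0052, 0.407)  len=0.0020
  (v1,v4,v2) [-+-] → (1.9425, 0.0052, 0.407)–(1.9425, 0.0052, -0.404217)  len=0.8112
  (v2,v4,v5) [-++] → (1.9425, 0.0052, -0.404217)–(1.9425, 0.0052, -0.407)  len=0.0028
  (v2,v5,v0) [-+-] → (1.9425, 0.0052, -0.407)–(2.64509, 0.0052, -0.00139173)  len=0.8113
  (v0,v5,v3) [-++] → (2.64509, 0.0052, -0.00139173)–(2.6475, 0.0052, 0)  len=0.0028
  (v9,v12,v10) [+-+] → (-2.3876, 0.0052, 0)–(-2.01961, 0.0052, 0.235785)  len=0.4370
  (v10,v12,v13) [+--] → (-2.01961, 0.0052, 0.235785)–(-1.7524, 0.0052, 0.407)  len=0.3174
  (v10,v13,v11) [+-+] → (-1.7524, 0.0052, 0.407)–(-1.7524, 0.0052, -0.00250788)  len=0.4095
  (v11,v13,v14) [+--] → (-1.7524, 0.0052, -0.00250788)–(-1.7524, 0.0052, -0.407)  len=0.4045
  (v11,v14,v9) [+-+] → (-1.7524, 0.0052, -0.407)–(-2.02293, 0.0052, -0.233662)  len=0.3213
  (v9,v14,v12) [+--] → (-2.02293, 0.0052, -0.233662)–(-2.3876, 0.0052, 0)  len=0.4331

Chained into 2 loop(s):
  loop 1: 6 segments, perimeter = 2.4421
  loop 2: 6 segments, perimeter = 2.3228
Total perimeter = 4.765

loops=2 perimeter=4.765


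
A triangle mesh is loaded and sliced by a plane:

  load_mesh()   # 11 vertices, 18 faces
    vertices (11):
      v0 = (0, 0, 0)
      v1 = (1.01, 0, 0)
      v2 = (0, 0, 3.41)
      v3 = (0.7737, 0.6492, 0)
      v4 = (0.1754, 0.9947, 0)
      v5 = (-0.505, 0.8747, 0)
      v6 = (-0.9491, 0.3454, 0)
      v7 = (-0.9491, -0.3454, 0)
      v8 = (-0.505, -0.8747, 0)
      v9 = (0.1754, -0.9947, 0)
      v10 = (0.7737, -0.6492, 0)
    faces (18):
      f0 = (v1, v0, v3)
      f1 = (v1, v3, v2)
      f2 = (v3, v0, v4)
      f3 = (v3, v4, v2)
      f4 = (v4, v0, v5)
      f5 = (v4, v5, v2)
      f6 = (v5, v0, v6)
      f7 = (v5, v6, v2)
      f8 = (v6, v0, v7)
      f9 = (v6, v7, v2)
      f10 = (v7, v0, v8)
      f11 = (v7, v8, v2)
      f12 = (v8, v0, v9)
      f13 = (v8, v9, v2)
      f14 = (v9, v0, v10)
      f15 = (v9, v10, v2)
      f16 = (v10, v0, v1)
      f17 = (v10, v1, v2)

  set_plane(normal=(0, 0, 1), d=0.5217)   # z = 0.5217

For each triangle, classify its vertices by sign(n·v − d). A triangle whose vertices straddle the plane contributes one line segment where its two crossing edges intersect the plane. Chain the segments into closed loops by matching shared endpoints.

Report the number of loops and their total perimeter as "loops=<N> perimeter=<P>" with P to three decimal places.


loops=1 perimeter=5.267

Straddling triangles (9 of 18):
  (v1,v3,v2) [--+] → (0.655331, 0.549878, 0.5217)–(0.855479, 0, 0.5217)  len=0.5852
  (v3,v4,v2) [--+] → (0.148565, 0.84252, 0.5217)–(0.655331, 0.549878, 0.5217)  len=0.5852
  (v4,v5,v2) [--+] → (-0.427739, 0.740879, 0.5217)–(0.148565, 0.84252, 0.5217)  len=0.5852
  (v5,v6,v2) [--+] → (-0.803896, 0.292557, 0.5217)–(-0.427739, 0.740879, 0.5217)  len=0.5852
  (v6,v7,v2) [--+] → (-0.803896, -0.292557, 0.5217)–(-0.803896, 0.292557, 0.5217)  len=0.5851
  (v7,v8,v2) [--+] → (-0.427739, -0.740879, 0.5217)–(-0.803896, -0.292557, 0.5217)  len=0.5852
  (v8,v9,v2) [--+] → (0.148565, -0.84252, 0.5217)–(-0.427739, -0.740879, 0.5217)  len=0.5852
  (v9,v10,v2) [--+] → (0.655331, -0.549878, 0.5217)–(0.148565, -0.84252, 0.5217)  len=0.5852
  (v10,v1,v2) [--+] → (0.855479, 0, 0.5217)–(0.655331, -0.549878, 0.5217)  len=0.5852

Chained into 1 loop(s):
  loop 1: 9 segments, perimeter = 5.2667
Total perimeter = 5.267


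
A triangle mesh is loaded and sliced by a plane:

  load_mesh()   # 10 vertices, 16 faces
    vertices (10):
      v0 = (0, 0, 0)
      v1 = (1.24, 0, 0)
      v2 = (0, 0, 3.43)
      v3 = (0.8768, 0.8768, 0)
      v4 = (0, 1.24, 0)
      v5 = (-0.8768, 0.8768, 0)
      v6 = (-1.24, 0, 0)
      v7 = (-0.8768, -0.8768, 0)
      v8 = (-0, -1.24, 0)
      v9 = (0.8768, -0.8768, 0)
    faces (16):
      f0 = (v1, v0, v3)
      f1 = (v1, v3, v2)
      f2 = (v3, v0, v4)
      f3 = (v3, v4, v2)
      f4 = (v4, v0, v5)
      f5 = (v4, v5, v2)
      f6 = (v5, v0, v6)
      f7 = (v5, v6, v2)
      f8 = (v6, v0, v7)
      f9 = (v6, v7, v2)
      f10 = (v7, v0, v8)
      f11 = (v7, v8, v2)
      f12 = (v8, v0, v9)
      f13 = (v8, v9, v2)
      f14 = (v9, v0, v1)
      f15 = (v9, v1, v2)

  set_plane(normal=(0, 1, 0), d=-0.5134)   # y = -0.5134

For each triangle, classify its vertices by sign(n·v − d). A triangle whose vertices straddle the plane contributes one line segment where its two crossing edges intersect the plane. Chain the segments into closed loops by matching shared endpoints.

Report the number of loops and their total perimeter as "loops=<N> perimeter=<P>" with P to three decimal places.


Straddling triangles (8 of 16):
  (v6,v0,v7) [++-] → (-0.5134, -0.5134, 0)–(-1.02733, -0.5134, 0)  len=0.5139
  (v6,v7,v2) [+-+] → (-1.02733, -0.5134, 0)–(-0.5134, -0.5134, 1.4216)  len=1.5116
  (v7,v0,v8) [-+-] → (-0.5134, -0.5134, 0)–(0, -0.5134, 0)  len=0.5134
  (v7,v8,v2) [--+] → (0, -0.5134, 2.00987)–(-0.5134, -0.5134, 1.4216)  len=0.7808
  (v8,v0,v9) [-+-] → (0, -0.5134, 0)–(0.5134, -0.5134, 0)  len=0.5134
  (v8,v9,v2) [--+] → (0.5134, -0.5134, 1.4216)–(0, -0.5134, 2.00987)  len=0.7808
  (v9,v0,v1) [-++] → (0.5134, -0.5134, 0)–(1.02733, -0.5134, 0)  len=0.5139
  (v9,v1,v2) [-++] → (1.02733, -0.5134, 0)–(0.5134, -0.5134, 1.4216)  len=1.5116

Chained into 1 loop(s):
  loop 1: 8 segments, perimeter = 6.6395
Total perimeter = 6.640

loops=1 perimeter=6.640


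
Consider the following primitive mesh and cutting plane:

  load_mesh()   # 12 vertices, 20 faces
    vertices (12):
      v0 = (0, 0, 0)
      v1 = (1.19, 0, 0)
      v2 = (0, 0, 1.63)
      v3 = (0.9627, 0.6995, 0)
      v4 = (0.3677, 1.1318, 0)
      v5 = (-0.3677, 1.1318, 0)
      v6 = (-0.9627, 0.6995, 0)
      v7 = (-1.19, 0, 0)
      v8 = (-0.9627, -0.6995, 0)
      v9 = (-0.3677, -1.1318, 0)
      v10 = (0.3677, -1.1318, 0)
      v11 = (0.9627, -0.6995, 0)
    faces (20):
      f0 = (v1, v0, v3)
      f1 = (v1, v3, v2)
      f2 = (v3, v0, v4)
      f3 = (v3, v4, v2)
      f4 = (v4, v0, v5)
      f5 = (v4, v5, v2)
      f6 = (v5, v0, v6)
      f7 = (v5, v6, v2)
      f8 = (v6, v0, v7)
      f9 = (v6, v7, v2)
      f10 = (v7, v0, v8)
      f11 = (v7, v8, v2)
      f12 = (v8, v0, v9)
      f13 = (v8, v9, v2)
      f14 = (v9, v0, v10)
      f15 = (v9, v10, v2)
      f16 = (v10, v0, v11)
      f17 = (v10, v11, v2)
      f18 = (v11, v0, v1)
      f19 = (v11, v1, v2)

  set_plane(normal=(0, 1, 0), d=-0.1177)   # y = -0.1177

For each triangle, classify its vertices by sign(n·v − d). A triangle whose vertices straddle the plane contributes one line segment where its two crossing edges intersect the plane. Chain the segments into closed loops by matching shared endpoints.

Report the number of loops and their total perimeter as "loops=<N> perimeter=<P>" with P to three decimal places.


Straddling triangles (10 of 20):
  (v7,v0,v8) [++-] → (-0.161987, -0.1177, 0)–(-1.15175, -0.1177, 0)  len=0.9898
  (v7,v8,v2) [+-+] → (-1.15175, -0.1177, 0)–(-0.161987, -0.1177, 1.35573)  len=1.6786
  (v8,v0,v9) [-+-] → (-0.161987, -0.1177, 0)–(-0.0382385, -0.1177, 0)  len=0.1237
  (v8,v9,v2) [--+] → (-0.0382385, -0.1177, 1.46049)–(-0.161987, -0.1177, 1.35573)  len=0.1621
  (v9,v0,v10) [-+-] → (-0.0382385, -0.1177, 0)–(0.0382385, -0.1177, 0)  len=0.0765
  (v9,v10,v2) [--+] → (0.0382385, -0.1177, 1.46049)–(-0.0382385, -0.1177, 1.46049)  len=0.0765
  (v10,v0,v11) [-+-] → (0.0382385, -0.1177, 0)–(0.161987, -0.1177, 0)  len=0.1237
  (v10,v11,v2) [--+] → (0.161987, -0.1177, 1.35573)–(0.0382385, -0.1177, 1.46049)  len=0.1621
  (v11,v0,v1) [-++] → (0.161987, -0.1177, 0)–(1.15175, -0.1177, 0)  len=0.9898
  (v11,v1,v2) [-++] → (1.15175, -0.1177, 0)–(0.161987, -0.1177, 1.35573)  len=1.6786

Chained into 1 loop(s):
  loop 1: 10 segments, perimeter = 6.0614
Total perimeter = 6.061

loops=1 perimeter=6.061


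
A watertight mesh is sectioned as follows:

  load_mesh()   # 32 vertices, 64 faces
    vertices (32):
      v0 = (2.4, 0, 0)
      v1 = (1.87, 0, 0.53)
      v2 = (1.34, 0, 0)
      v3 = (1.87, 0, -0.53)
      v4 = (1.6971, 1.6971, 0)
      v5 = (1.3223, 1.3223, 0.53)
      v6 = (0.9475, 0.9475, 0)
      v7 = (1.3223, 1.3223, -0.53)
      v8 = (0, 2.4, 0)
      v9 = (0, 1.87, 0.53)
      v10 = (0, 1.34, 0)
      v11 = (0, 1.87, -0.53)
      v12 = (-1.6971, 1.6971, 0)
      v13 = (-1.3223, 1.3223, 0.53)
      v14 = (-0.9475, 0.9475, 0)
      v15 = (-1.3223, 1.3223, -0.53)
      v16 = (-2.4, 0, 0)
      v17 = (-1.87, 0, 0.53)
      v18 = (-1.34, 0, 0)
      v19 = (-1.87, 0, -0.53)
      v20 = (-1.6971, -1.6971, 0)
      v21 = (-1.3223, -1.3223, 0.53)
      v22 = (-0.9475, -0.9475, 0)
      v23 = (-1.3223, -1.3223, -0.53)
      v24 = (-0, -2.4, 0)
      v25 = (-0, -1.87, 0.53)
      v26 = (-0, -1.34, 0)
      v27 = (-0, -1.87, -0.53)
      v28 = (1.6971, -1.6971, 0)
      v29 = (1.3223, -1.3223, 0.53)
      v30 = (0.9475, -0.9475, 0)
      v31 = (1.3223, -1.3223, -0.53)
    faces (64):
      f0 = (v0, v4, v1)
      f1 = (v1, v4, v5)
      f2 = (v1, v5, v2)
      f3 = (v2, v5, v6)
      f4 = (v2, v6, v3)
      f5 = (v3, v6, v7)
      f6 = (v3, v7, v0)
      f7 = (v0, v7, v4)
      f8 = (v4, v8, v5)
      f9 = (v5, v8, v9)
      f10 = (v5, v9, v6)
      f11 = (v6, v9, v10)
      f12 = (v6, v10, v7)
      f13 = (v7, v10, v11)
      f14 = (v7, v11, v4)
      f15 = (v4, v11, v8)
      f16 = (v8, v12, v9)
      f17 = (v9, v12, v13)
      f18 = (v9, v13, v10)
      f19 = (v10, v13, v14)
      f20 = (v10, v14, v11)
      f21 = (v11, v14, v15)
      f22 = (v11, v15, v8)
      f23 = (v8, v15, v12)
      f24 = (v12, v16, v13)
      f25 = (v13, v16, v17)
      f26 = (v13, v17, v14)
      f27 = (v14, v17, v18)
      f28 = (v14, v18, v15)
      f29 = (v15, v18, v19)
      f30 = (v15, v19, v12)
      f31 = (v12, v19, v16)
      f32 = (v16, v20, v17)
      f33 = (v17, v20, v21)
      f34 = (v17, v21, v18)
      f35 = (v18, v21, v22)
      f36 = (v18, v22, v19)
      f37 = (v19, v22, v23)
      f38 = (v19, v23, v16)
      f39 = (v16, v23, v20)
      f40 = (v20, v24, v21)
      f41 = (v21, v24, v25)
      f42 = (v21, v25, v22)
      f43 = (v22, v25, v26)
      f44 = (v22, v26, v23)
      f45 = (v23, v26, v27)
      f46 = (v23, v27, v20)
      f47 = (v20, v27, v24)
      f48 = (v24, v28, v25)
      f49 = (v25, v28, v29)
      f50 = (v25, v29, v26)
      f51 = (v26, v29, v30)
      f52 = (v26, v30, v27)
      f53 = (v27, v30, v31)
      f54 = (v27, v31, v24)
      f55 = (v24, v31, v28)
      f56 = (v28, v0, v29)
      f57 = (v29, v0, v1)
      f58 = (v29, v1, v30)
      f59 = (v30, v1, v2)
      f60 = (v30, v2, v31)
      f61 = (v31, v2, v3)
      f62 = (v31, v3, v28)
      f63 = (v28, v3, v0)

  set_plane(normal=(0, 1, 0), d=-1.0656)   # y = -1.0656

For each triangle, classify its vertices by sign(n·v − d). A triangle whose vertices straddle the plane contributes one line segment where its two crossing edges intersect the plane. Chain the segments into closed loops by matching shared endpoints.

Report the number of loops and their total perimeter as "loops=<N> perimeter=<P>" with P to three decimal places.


loops=2 perimeter=6.797

Straddling triangles (20 of 64):
  (v16,v20,v17) [+-+] → (-1.95865, -1.0656, 0)–(-1.76144, -1.0656, 0.197216)  len=0.2789
  (v17,v20,v21) [+--] → (-1.76144, -1.0656, 0.197216)–(-1.42863, -1.0656, 0.53)  len=0.4706
  (v17,v21,v18) [+-+] → (-1.42863, -1.0656, 0.53)–(-1.32574, -1.0656, 0.42711)  len=0.1455
  (v18,v21,v22) [+-+] → (-1.32574, -1.0656, 0.42711)–(-1.0656, -1.0656, 0.167004)  len=0.3679
  (v19,v22,v23) [++-] → (-1.0656, -1.0656, -0.167004)–(-1.42863, -1.0656, -0.53)  len=0.5134
  (v19,v23,v16) [+-+] → (-1.42863, -1.0656, -0.53)–(-1.53152, -1.0656, -0.42711)  len=0.1455
  (v16,v23,v20) [+--] → (-1.53152, -1.0656, -0.42711)–(-1.95865, -1.0656, 0)  len=0.6040
  (v21,v25,v22) [--+] → (-0.826199, -1.0656, 0.0678515)–(-1.0656, -1.0656, 0.167004)  len=0.2591
  (v22,v25,v26) [+--] → (-0.826199, -1.0656, 0.0678515)–(-0.662405, -1.0656, 0)  len=0.1773
  (v22,v26,v23) [+--] → (-0.662405, -1.0656, 0)–(-1.0656, -1.0656, -0.167004)  len=0.4364
  (v26,v29,v30) [--+] → (1.0656, -1.0656, 0.167004)–(0.662405, -1.0656, 0)  len=0.4364
  (v26,v30,v27) [-+-] → (0.662405, -1.0656, 0)–(0.826199, -1.0656, -0.0678515)  len=0.1773
  (v27,v30,v31) [-+-] → (0.826199, -1.0656, -0.0678515)–(1.0656, -1.0656, -0.167004)  len=0.2591
  (v28,v0,v29) [-+-] → (1.95865, -1.0656, 0)–(1.53152, -1.0656, 0.42711)  len=0.6040
  (v29,v0,v1) [-++] → (1.53152, -1.0656, 0.42711)–(1.42863, -1.0656, 0.53)  len=0.1455
  (v29,v1,v30) [-++] → (1.42863, -1.0656, 0.53)–(1.0656, -1.0656, 0.167004)  len=0.5134
  (v30,v2,v31) [++-] → (1.32574, -1.0656, -0.42711)–(1.0656, -1.0656, -0.167004)  len=0.3679
  (v31,v2,v3) [-++] → (1.32574, -1.0656, -0.42711)–(1.42863, -1.0656, -0.53)  len=0.1455
  (v31,v3,v28) [-+-] → (1.42863, -1.0656, -0.53)–(1.76144, -1.0656, -0.197216)  len=0.4706
  (v28,v3,v0) [-++] → (1.76144, -1.0656, -0.197216)–(1.95865, -1.0656, 0)  len=0.2789

Chained into 2 loop(s):
  loop 1: 10 segments, perimeter = 3.3987
  loop 2: 10 segments, perimeter = 3.3987
Total perimeter = 6.797
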